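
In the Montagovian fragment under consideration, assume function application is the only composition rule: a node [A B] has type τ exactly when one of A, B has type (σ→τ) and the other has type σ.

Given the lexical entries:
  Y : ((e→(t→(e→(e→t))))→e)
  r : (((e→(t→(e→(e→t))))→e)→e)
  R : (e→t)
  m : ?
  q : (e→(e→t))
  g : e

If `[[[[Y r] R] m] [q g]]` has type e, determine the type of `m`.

[[[[Y r] R] m] [q g]] is required to be e. [q g] : (e→t) cannot yield e as functor, so [[[Y r] R] m] : ((e→t)→e).
[[[Y r] R] m] is required to be ((e→t)→e). [[Y r] R] : t cannot yield ((e→t)→e) as functor, so m : (t→((e→t)→e)).

(t→((e→t)→e))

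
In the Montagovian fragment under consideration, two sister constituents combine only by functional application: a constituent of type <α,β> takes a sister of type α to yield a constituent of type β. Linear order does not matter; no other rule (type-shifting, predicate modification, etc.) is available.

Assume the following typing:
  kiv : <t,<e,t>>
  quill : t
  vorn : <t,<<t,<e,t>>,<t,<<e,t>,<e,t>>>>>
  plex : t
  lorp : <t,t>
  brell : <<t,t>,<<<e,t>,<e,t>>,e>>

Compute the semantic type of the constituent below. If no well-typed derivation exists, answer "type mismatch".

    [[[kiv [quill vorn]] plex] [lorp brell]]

[quill vorn]: <t,<<t,<e,t>>,<t,<<e,t>,<e,t>>>>> applied to t yields <<t,<e,t>>,<t,<<e,t>,<e,t>>>>.
[kiv [quill vorn]]: <<t,<e,t>>,<t,<<e,t>,<e,t>>>> applied to <t,<e,t>> yields <t,<<e,t>,<e,t>>>.
[[kiv [quill vorn]] plex]: <t,<<e,t>,<e,t>>> applied to t yields <<e,t>,<e,t>>.
[lorp brell]: <<t,t>,<<<e,t>,<e,t>>,e>> applied to <t,t> yields <<<e,t>,<e,t>>,e>.
[[[kiv [quill vorn]] plex] [lorp brell]]: <<<e,t>,<e,t>>,e> applied to <<e,t>,<e,t>> yields e.

e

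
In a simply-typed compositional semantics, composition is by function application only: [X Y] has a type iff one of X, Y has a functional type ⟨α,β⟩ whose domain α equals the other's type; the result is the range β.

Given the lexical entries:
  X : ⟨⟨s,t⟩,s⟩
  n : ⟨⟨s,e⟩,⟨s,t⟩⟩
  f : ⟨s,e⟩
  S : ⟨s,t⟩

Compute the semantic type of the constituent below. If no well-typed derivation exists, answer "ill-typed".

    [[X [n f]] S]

t

[n f]: functor n : ⟨⟨s,e⟩,⟨s,t⟩⟩, argument f : ⟨s,e⟩; result ⟨s,t⟩.
[X [n f]]: functor X : ⟨⟨s,t⟩,s⟩, argument [n f] : ⟨s,t⟩; result s.
[[X [n f]] S]: functor S : ⟨s,t⟩, argument [X [n f]] : s; result t.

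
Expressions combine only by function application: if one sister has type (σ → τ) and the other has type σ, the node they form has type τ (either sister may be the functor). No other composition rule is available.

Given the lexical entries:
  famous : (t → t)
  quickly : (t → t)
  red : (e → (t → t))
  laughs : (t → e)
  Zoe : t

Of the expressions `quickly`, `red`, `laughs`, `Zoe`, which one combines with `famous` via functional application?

Zoe

quickly : (t → t) — neither side's domain matches the other.
red : (e → (t → t)) — neither side's domain matches the other.
laughs : (t → e) — neither side's domain matches the other.
Zoe — combines: famous : (t → t) takes Zoe : t as argument, giving t.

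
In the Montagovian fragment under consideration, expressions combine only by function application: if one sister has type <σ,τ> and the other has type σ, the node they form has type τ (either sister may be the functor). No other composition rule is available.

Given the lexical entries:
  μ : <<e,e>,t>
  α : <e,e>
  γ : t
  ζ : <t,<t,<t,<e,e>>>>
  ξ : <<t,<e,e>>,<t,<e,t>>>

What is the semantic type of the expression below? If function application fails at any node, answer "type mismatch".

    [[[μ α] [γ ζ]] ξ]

<t,<e,t>>

At [μ α], μ : <<e,e>,t> takes α : <e,e>, giving t.
At [γ ζ], ζ : <t,<t,<t,<e,e>>>> takes γ : t, giving <t,<t,<e,e>>>.
At [[μ α] [γ ζ]], [γ ζ] : <t,<t,<e,e>>> takes [μ α] : t, giving <t,<e,e>>.
At [[[μ α] [γ ζ]] ξ], ξ : <<t,<e,e>>,<t,<e,t>>> takes [[μ α] [γ ζ]] : <t,<e,e>>, giving <t,<e,t>>.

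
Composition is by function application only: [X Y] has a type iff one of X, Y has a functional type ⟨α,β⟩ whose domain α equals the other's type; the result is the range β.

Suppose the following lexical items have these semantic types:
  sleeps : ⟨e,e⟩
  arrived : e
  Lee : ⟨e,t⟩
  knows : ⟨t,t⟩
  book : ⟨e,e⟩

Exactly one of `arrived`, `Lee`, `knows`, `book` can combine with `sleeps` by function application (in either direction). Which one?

arrived — combines: sleeps : ⟨e,e⟩ takes arrived : e as argument, giving e.
Lee : ⟨e,t⟩ — no; sleeps wants e, and Lee wants e.
knows : ⟨t,t⟩ — no; sleeps wants e, and knows wants t.
book : ⟨e,e⟩ — no; sleeps wants e, and book wants e.

arrived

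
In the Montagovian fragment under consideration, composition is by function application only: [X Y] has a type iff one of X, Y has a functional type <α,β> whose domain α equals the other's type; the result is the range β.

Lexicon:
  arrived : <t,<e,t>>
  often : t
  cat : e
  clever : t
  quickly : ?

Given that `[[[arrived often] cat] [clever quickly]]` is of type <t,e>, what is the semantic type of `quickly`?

<t,<t,<t,e>>>

For [[[arrived often] cat] [clever quickly]] to have type <t,e> with [[arrived often] cat] of type t, [clever quickly] must be the function: [clever quickly] : <t,<t,e>>.
For [clever quickly] to have type <t,<t,e>> with clever of type t, quickly must be the function: quickly : <t,<t,<t,e>>>.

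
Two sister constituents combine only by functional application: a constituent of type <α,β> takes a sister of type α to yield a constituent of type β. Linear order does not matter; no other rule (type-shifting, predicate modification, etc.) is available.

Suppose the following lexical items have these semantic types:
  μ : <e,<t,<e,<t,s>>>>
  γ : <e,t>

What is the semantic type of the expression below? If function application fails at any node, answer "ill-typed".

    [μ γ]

ill-typed

[μ γ]: <e,<t,<e,<t,s>>>> with <e,t> — neither is a function whose domain matches the other; composition fails here.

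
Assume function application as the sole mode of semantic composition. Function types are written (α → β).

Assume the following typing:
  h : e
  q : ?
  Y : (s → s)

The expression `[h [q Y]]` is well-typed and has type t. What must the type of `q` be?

((s → s) → (e → t))

For [h [q Y]] to have type t with h of type e, [q Y] must be the function: [q Y] : (e → t).
For [q Y] to have type (e → t) with Y of type (s → s), q must be the function: q : ((s → s) → (e → t)).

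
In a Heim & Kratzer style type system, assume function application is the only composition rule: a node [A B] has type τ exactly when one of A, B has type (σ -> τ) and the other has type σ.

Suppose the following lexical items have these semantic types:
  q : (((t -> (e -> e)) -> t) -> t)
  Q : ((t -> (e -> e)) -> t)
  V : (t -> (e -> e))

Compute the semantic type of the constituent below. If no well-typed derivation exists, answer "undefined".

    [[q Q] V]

At [q Q], q : (((t -> (e -> e)) -> t) -> t) takes Q : ((t -> (e -> e)) -> t), giving t.
At [[q Q] V], V : (t -> (e -> e)) takes [q Q] : t, giving (e -> e).

(e -> e)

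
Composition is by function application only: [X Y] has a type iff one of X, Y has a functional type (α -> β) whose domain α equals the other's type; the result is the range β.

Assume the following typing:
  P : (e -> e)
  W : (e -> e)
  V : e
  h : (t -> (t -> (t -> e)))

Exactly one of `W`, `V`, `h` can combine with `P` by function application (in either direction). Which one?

V

W : (e -> e) — does not combine with P.
V — combines: P : (e -> e) takes V : e as argument, giving e.
h : (t -> (t -> (t -> e))) — does not combine with P.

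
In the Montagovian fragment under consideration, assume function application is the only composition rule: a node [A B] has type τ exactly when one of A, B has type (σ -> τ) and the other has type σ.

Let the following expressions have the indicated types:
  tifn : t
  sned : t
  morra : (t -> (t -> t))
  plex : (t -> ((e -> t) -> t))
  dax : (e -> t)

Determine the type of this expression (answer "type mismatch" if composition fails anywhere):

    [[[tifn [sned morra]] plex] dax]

t

[sned morra]: morra is (t -> (t -> t)), sned is t; result (t -> t).
[tifn [sned morra]]: [sned morra] is (t -> t), tifn is t; result t.
[[tifn [sned morra]] plex]: plex is (t -> ((e -> t) -> t)), [tifn [sned morra]] is t; result ((e -> t) -> t).
[[[tifn [sned morra]] plex] dax]: [[tifn [sned morra]] plex] is ((e -> t) -> t), dax is (e -> t); result t.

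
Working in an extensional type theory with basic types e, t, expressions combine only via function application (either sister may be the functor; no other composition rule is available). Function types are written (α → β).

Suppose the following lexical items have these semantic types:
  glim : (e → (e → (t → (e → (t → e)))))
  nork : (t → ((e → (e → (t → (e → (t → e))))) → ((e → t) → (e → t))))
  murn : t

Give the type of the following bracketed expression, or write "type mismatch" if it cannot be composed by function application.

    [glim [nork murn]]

[nork murn]: nork is (t → ((e → (e → (t → (e → (t → e))))) → ((e → t) → (e → t)))), murn is t; result ((e → (e → (t → (e → (t → e))))) → ((e → t) → (e → t))).
[glim [nork murn]]: [nork murn] is ((e → (e → (t → (e → (t → e))))) → ((e → t) → (e → t))), glim is (e → (e → (t → (e → (t → e))))); result ((e → t) → (e → t)).

((e → t) → (e → t))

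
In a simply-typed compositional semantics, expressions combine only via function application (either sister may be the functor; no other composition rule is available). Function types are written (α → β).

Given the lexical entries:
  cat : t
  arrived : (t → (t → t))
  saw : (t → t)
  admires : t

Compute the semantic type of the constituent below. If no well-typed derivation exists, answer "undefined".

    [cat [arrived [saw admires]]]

At [saw admires], saw : (t → t) takes admires : t, giving t.
At [arrived [saw admires]], arrived : (t → (t → t)) takes [saw admires] : t, giving (t → t).
At [cat [arrived [saw admires]]], [arrived [saw admires]] : (t → t) takes cat : t, giving t.

t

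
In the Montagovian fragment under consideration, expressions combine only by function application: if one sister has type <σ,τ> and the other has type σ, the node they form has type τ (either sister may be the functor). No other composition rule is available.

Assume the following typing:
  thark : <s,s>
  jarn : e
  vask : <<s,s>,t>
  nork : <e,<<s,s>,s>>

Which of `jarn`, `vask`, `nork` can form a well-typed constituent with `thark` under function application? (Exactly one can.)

vask

jarn : e — does not combine with thark.
vask — combines: vask : <<s,s>,t> takes thark : <s,s> as argument, giving t.
nork : <e,<<s,s>,s>> — does not combine with thark.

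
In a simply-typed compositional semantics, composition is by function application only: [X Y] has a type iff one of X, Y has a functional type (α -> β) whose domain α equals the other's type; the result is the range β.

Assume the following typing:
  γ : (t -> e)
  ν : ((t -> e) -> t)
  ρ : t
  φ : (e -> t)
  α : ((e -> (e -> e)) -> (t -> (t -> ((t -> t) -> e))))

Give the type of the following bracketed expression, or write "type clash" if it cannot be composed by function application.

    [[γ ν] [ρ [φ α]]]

type clash

[γ ν] — ν of type ((t -> e) -> t) combines with γ of type (t -> e): type t.
[φ α]: (e -> t) and ((e -> (e -> e)) -> (t -> (t -> ((t -> t) -> e)))) cannot combine by function application — type clash.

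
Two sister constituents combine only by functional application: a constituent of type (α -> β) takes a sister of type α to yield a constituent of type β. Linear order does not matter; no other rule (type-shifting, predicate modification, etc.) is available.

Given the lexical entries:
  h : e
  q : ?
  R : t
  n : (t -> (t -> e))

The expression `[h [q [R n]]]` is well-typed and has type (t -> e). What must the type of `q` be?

((t -> e) -> (e -> (t -> e)))

[h [q [R n]]] must have type (t -> e). The sister h has type e; that is not a function onto (t -> e), so [q [R n]] must be the functor, of type (e -> (t -> e)).
[q [R n]] must have type (e -> (t -> e)). The sister [R n] has type (t -> e); that is not a function onto (e -> (t -> e)), so q must be the functor, of type ((t -> e) -> (e -> (t -> e))).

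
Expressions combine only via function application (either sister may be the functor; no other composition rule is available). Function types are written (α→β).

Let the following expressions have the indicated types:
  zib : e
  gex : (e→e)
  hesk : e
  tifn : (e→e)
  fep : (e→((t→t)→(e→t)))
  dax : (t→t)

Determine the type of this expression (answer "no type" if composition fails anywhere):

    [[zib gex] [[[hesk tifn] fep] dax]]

At [zib gex], gex : (e→e) takes zib : e, giving e.
At [hesk tifn], tifn : (e→e) takes hesk : e, giving e.
At [[hesk tifn] fep], fep : (e→((t→t)→(e→t))) takes [hesk tifn] : e, giving ((t→t)→(e→t)).
At [[[hesk tifn] fep] dax], [[hesk tifn] fep] : ((t→t)→(e→t)) takes dax : (t→t), giving (e→t).
At [[zib gex] [[[hesk tifn] fep] dax]], [[[hesk tifn] fep] dax] : (e→t) takes [zib gex] : e, giving t.

t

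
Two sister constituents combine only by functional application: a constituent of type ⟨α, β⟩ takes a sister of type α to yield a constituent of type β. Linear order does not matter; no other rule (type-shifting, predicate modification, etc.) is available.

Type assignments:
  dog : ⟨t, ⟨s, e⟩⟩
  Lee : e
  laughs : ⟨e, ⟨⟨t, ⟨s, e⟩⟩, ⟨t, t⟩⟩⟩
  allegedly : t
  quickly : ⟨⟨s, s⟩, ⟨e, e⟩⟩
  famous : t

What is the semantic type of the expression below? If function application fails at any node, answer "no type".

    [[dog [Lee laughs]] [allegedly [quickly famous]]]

[Lee laughs]: functor laughs : ⟨e, ⟨⟨t, ⟨s, e⟩⟩, ⟨t, t⟩⟩⟩, argument Lee : e; result ⟨⟨t, ⟨s, e⟩⟩, ⟨t, t⟩⟩.
[dog [Lee laughs]]: functor [Lee laughs] : ⟨⟨t, ⟨s, e⟩⟩, ⟨t, t⟩⟩, argument dog : ⟨t, ⟨s, e⟩⟩; result ⟨t, t⟩.
[quickly famous]: ⟨⟨s, s⟩, ⟨e, e⟩⟩ and t cannot combine by function application — type clash.

no type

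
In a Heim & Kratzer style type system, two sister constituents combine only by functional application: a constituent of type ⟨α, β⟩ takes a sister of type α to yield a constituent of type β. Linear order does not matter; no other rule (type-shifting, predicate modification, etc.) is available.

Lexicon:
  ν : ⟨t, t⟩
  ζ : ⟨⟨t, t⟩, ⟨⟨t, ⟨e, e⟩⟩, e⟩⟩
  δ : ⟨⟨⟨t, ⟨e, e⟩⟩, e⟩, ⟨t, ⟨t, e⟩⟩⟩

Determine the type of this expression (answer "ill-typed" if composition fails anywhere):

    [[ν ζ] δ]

[ν ζ]: functor ζ : ⟨⟨t, t⟩, ⟨⟨t, ⟨e, e⟩⟩, e⟩⟩, argument ν : ⟨t, t⟩; result ⟨⟨t, ⟨e, e⟩⟩, e⟩.
[[ν ζ] δ]: functor δ : ⟨⟨⟨t, ⟨e, e⟩⟩, e⟩, ⟨t, ⟨t, e⟩⟩⟩, argument [ν ζ] : ⟨⟨t, ⟨e, e⟩⟩, e⟩; result ⟨t, ⟨t, e⟩⟩.

⟨t, ⟨t, e⟩⟩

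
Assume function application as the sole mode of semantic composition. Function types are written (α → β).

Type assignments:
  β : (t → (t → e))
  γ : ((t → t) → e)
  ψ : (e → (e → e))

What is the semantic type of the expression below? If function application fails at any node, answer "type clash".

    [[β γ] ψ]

[β γ]: (t → (t → e)) with ((t → t) → e) — neither is a function whose domain matches the other; composition fails here.

type clash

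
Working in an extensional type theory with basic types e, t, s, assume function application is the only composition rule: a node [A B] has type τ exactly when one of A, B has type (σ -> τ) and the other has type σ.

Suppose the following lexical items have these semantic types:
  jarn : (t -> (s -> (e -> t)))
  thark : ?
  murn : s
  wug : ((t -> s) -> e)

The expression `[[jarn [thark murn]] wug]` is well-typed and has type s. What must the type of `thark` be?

(s -> ((t -> (s -> (e -> t))) -> (((t -> s) -> e) -> s)))

[[jarn [thark murn]] wug] must have type s. The sister wug has type ((t -> s) -> e); that is not a function onto s, so [jarn [thark murn]] must be the functor, of type (((t -> s) -> e) -> s).
[jarn [thark murn]] must have type (((t -> s) -> e) -> s). The sister jarn has type (t -> (s -> (e -> t))); that is not a function onto (((t -> s) -> e) -> s), so [thark murn] must be the functor, of type ((t -> (s -> (e -> t))) -> (((t -> s) -> e) -> s)).
[thark murn] must have type ((t -> (s -> (e -> t))) -> (((t -> s) -> e) -> s)). The sister murn has type s; that is not a function onto ((t -> (s -> (e -> t))) -> (((t -> s) -> e) -> s)), so thark must be the functor, of type (s -> ((t -> (s -> (e -> t))) -> (((t -> s) -> e) -> s))).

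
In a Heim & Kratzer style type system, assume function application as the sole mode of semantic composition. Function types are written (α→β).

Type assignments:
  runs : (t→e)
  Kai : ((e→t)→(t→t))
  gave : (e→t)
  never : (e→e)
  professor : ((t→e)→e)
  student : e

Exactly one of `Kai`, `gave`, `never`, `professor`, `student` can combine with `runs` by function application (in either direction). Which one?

professor

Kai : ((e→t)→(t→t)) — no; runs wants t, and Kai wants (e→t).
gave : (e→t) — no; runs wants t, and gave wants e.
never : (e→e) — no; runs wants t, and never wants e.
professor — combines: professor : ((t→e)→e) takes runs : (t→e) as argument, giving e.
student : e — no; runs wants t, and student wants nothing (atomic).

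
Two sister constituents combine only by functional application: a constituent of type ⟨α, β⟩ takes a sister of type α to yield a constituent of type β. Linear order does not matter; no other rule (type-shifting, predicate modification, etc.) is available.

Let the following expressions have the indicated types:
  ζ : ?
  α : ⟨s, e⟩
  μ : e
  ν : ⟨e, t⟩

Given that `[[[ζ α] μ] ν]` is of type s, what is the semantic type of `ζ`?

⟨⟨s, e⟩, ⟨e, ⟨⟨e, t⟩, s⟩⟩⟩

[[[ζ α] μ] ν] must have type s. The sister ν has type ⟨e, t⟩; that is not a function onto s, so [[ζ α] μ] must be the functor, of type ⟨⟨e, t⟩, s⟩.
[[ζ α] μ] must have type ⟨⟨e, t⟩, s⟩. The sister μ has type e; that is not a function onto ⟨⟨e, t⟩, s⟩, so [ζ α] must be the functor, of type ⟨e, ⟨⟨e, t⟩, s⟩⟩.
[ζ α] must have type ⟨e, ⟨⟨e, t⟩, s⟩⟩. The sister α has type ⟨s, e⟩; that is not a function onto ⟨e, ⟨⟨e, t⟩, s⟩⟩, so ζ must be the functor, of type ⟨⟨s, e⟩, ⟨e, ⟨⟨e, t⟩, s⟩⟩⟩.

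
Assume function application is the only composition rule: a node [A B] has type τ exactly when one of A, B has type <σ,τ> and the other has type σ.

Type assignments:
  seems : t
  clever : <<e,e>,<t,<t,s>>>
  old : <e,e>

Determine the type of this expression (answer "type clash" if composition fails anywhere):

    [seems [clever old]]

<t,s>

[clever old]: functor clever : <<e,e>,<t,<t,s>>>, argument old : <e,e>; result <t,<t,s>>.
[seems [clever old]]: functor [clever old] : <t,<t,s>>, argument seems : t; result <t,s>.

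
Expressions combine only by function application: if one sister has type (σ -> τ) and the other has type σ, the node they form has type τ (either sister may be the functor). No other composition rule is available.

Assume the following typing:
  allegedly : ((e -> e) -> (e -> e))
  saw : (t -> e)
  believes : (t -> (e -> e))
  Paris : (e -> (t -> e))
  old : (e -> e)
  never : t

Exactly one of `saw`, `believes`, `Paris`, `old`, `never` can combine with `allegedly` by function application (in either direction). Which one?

saw : (t -> e) — neither side's domain matches the other.
believes : (t -> (e -> e)) — neither side's domain matches the other.
Paris : (e -> (t -> e)) — neither side's domain matches the other.
old — combines: allegedly : ((e -> e) -> (e -> e)) takes old : (e -> e) as argument, giving (e -> e).
never : t — neither side's domain matches the other.

old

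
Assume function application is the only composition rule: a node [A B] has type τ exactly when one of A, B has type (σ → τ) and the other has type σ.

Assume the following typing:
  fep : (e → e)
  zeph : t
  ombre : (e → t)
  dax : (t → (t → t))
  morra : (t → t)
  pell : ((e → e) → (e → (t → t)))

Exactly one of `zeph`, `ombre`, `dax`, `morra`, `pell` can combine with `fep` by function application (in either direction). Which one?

zeph : t — fep needs e; zeph needs nothing (atomic); neither fits.
ombre : (e → t) — fep needs e; ombre needs e; neither fits.
dax : (t → (t → t)) — fep needs e; dax needs t; neither fits.
morra : (t → t) — fep needs e; morra needs t; neither fits.
pell — combines: pell : ((e → e) → (e → (t → t))) takes fep : (e → e) as argument, giving (e → (t → t)).

pell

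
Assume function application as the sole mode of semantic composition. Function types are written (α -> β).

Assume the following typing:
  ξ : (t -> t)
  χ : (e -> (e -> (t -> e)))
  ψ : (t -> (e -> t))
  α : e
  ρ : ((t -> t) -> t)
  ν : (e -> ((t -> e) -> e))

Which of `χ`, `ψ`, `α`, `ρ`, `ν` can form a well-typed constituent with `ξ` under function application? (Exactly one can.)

χ : (e -> (e -> (t -> e))) — neither side's domain matches the other.
ψ : (t -> (e -> t)) — neither side's domain matches the other.
α : e — neither side's domain matches the other.
ρ — combines: ρ : ((t -> t) -> t) takes ξ : (t -> t) as argument, giving t.
ν : (e -> ((t -> e) -> e)) — neither side's domain matches the other.

ρ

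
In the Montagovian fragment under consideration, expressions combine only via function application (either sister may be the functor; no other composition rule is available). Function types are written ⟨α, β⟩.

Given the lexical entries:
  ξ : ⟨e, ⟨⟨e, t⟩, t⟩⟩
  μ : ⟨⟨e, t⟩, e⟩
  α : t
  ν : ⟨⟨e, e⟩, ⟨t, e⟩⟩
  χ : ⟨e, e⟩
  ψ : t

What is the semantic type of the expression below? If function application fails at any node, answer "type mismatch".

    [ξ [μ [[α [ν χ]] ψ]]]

type mismatch

[ν χ]: functor ν : ⟨⟨e, e⟩, ⟨t, e⟩⟩, argument χ : ⟨e, e⟩; result ⟨t, e⟩.
[α [ν χ]]: functor [ν χ] : ⟨t, e⟩, argument α : t; result e.
[[α [ν χ]] ψ]: e and t cannot combine by function application — type clash.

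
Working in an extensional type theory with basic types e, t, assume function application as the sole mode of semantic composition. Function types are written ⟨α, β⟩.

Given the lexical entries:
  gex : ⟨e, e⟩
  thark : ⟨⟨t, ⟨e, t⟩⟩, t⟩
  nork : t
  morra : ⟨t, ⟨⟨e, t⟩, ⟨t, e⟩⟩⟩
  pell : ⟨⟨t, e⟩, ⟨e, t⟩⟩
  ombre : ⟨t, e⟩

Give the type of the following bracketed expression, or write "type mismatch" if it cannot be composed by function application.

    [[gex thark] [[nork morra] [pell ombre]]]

type mismatch

[gex thark]: ⟨e, e⟩ and ⟨⟨t, ⟨e, t⟩⟩, t⟩ cannot combine by function application — type clash.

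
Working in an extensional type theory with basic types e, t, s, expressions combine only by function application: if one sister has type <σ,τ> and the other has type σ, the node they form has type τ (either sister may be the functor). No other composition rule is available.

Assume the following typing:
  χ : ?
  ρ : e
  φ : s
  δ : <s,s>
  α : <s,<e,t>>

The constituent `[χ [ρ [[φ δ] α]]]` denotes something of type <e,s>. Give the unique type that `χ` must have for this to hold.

<t,<e,s>>

[χ [ρ [[φ δ] α]]] is required to be <e,s>. [ρ [[φ δ] α]] : t cannot yield <e,s> as functor, so χ : <t,<e,s>>.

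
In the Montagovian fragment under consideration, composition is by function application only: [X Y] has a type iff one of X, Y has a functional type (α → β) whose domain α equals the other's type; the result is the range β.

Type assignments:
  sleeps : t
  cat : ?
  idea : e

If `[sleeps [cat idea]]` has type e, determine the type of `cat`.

At [sleeps [cat idea]] (required: e): sleeps is t, which is not a function with range e; hence [cat idea] is the functor — type (t → e).
At [cat idea] (required: (t → e)): idea is e, which is not a function with range (t → e); hence cat is the functor — type (e → (t → e)).

(e → (t → e))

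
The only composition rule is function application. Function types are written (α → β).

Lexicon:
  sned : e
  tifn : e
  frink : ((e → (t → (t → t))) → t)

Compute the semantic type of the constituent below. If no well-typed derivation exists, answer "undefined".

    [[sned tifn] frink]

undefined

[sned tifn]: e and e cannot combine by function application — type clash.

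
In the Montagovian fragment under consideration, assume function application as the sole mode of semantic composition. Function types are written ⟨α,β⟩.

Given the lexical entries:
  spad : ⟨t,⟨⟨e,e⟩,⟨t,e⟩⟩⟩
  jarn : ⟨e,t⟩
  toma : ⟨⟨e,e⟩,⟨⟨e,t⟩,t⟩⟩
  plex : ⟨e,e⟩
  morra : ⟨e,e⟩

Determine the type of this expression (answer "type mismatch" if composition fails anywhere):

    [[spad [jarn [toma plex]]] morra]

[toma plex] — toma of type ⟨⟨e,e⟩,⟨⟨e,t⟩,t⟩⟩ combines with plex of type ⟨e,e⟩: type ⟨⟨e,t⟩,t⟩.
[jarn [toma plex]] — [toma plex] of type ⟨⟨e,t⟩,t⟩ combines with jarn of type ⟨e,t⟩: type t.
[spad [jarn [toma plex]]] — spad of type ⟨t,⟨⟨e,e⟩,⟨t,e⟩⟩⟩ combines with [jarn [toma plex]] of type t: type ⟨⟨e,e⟩,⟨t,e⟩⟩.
[[spad [jarn [toma plex]]] morra] — [spad [jarn [toma plex]]] of type ⟨⟨e,e⟩,⟨t,e⟩⟩ combines with morra of type ⟨e,e⟩: type ⟨t,e⟩.

⟨t,e⟩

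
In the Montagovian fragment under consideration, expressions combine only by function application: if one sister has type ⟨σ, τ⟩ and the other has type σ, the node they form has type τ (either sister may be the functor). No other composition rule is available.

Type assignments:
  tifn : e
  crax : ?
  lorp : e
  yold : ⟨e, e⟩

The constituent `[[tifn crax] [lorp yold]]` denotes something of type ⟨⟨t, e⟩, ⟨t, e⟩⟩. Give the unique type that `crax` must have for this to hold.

At [[tifn crax] [lorp yold]] (required: ⟨⟨t, e⟩, ⟨t, e⟩⟩): [lorp yold] is e, which is not a function with range ⟨⟨t, e⟩, ⟨t, e⟩⟩; hence [tifn crax] is the functor — type ⟨e, ⟨⟨t, e⟩, ⟨t, e⟩⟩⟩.
At [tifn crax] (required: ⟨e, ⟨⟨t, e⟩, ⟨t, e⟩⟩⟩): tifn is e, which is not a function with range ⟨e, ⟨⟨t, e⟩, ⟨t, e⟩⟩⟩; hence crax is the functor — type ⟨e, ⟨e, ⟨⟨t, e⟩, ⟨t, e⟩⟩⟩⟩.

⟨e, ⟨e, ⟨⟨t, e⟩, ⟨t, e⟩⟩⟩⟩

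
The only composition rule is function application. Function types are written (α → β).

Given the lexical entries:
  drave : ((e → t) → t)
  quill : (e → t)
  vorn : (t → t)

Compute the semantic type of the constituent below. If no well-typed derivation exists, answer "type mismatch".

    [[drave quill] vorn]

[drave quill]: ((e → t) → t) applied to (e → t) yields t.
[[drave quill] vorn]: (t → t) applied to t yields t.

t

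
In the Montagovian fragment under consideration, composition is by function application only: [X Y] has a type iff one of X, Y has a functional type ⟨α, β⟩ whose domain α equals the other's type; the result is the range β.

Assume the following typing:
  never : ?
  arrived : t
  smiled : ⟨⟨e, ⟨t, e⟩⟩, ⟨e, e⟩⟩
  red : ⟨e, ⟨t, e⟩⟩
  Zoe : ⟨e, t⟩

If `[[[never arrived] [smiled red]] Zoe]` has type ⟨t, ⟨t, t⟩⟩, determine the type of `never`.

⟨t, ⟨⟨e, e⟩, ⟨⟨e, t⟩, ⟨t, ⟨t, t⟩⟩⟩⟩⟩

For [[[never arrived] [smiled red]] Zoe] to have type ⟨t, ⟨t, t⟩⟩ with Zoe of type ⟨e, t⟩, [[never arrived] [smiled red]] must be the function: [[never arrived] [smiled red]] : ⟨⟨e, t⟩, ⟨t, ⟨t, t⟩⟩⟩.
For [[never arrived] [smiled red]] to have type ⟨⟨e, t⟩, ⟨t, ⟨t, t⟩⟩⟩ with [smiled red] of type ⟨e, e⟩, [never arrived] must be the function: [never arrived] : ⟨⟨e, e⟩, ⟨⟨e, t⟩, ⟨t, ⟨t, t⟩⟩⟩⟩.
For [never arrived] to have type ⟨⟨e, e⟩, ⟨⟨e, t⟩, ⟨t, ⟨t, t⟩⟩⟩⟩ with arrived of type t, never must be the function: never : ⟨t, ⟨⟨e, e⟩, ⟨⟨e, t⟩, ⟨t, ⟨t, t⟩⟩⟩⟩⟩.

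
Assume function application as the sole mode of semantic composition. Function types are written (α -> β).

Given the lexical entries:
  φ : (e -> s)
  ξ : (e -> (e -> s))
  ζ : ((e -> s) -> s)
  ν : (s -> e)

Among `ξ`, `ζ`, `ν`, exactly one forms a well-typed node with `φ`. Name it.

ζ

ξ : (e -> (e -> s)) — no; φ wants e, and ξ wants e.
ζ — combines: ζ : ((e -> s) -> s) takes φ : (e -> s) as argument, giving s.
ν : (s -> e) — no; φ wants e, and ν wants s.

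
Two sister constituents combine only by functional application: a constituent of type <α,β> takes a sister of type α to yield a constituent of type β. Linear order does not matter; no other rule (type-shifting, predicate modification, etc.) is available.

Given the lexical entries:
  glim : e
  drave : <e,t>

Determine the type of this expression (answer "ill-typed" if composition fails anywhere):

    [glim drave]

t

[glim drave] — drave of type <e,t> combines with glim of type e: type t.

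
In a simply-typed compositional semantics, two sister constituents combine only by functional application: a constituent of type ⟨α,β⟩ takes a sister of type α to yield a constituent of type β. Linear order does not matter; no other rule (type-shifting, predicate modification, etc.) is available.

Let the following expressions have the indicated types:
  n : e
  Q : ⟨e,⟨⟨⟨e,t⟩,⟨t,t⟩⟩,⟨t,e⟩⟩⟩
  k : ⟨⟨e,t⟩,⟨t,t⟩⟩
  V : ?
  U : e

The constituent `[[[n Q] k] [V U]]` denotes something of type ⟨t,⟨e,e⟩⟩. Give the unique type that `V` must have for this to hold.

[[[n Q] k] [V U]] must have type ⟨t,⟨e,e⟩⟩. The sister [[n Q] k] has type ⟨t,e⟩; that is not a function onto ⟨t,⟨e,e⟩⟩, so [V U] must be the functor, of type ⟨⟨t,e⟩,⟨t,⟨e,e⟩⟩⟩.
[V U] must have type ⟨⟨t,e⟩,⟨t,⟨e,e⟩⟩⟩. The sister U has type e; that is not a function onto ⟨⟨t,e⟩,⟨t,⟨e,e⟩⟩⟩, so V must be the functor, of type ⟨e,⟨⟨t,e⟩,⟨t,⟨e,e⟩⟩⟩⟩.

⟨e,⟨⟨t,e⟩,⟨t,⟨e,e⟩⟩⟩⟩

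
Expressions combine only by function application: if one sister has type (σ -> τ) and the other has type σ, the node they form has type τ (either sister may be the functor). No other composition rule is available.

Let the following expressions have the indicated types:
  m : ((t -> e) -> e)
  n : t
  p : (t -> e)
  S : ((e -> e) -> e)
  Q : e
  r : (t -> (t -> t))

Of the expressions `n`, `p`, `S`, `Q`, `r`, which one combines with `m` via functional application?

n : t — neither side's domain matches the other.
p — combines: m : ((t -> e) -> e) takes p : (t -> e) as argument, giving e.
S : ((e -> e) -> e) — neither side's domain matches the other.
Q : e — neither side's domain matches the other.
r : (t -> (t -> t)) — neither side's domain matches the other.

p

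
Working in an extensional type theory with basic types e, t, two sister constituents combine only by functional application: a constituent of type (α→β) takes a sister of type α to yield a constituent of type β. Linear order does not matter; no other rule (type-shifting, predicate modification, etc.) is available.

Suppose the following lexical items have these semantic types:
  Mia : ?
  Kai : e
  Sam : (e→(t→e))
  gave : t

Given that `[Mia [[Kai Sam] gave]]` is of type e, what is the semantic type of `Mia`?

(e→e)

For [Mia [[Kai Sam] gave]] to have type e with [[Kai Sam] gave] of type e, Mia must be the function: Mia : (e→e).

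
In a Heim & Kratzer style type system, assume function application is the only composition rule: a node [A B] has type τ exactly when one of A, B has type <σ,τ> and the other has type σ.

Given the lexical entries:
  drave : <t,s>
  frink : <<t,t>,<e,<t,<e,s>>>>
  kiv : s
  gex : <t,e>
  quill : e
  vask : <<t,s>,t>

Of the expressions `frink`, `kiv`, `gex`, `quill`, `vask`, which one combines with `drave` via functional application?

frink : <<t,t>,<e,<t,<e,s>>>> — drave needs t; frink needs <t,t>; neither fits.
kiv : s — drave needs t; kiv needs nothing (atomic); neither fits.
gex : <t,e> — drave needs t; gex needs t; neither fits.
quill : e — drave needs t; quill needs nothing (atomic); neither fits.
vask — combines: vask : <<t,s>,t> takes drave : <t,s> as argument, giving t.

vask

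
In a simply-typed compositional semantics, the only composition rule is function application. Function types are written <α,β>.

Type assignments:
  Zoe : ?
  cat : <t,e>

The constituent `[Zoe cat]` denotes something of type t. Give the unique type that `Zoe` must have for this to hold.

<<t,e>,t>

At [Zoe cat] (required: t): cat is <t,e>, which is not a function with range t; hence Zoe is the functor — type <<t,e>,t>.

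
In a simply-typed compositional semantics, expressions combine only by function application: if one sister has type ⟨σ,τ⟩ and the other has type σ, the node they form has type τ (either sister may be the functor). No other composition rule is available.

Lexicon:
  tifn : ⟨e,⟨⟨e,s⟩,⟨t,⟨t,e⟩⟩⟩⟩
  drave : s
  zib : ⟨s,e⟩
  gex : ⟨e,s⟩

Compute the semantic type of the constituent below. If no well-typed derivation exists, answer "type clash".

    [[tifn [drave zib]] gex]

⟨t,⟨t,e⟩⟩

[drave zib] — zib of type ⟨s,e⟩ combines with drave of type s: type e.
[tifn [drave zib]] — tifn of type ⟨e,⟨⟨e,s⟩,⟨t,⟨t,e⟩⟩⟩⟩ combines with [drave zib] of type e: type ⟨⟨e,s⟩,⟨t,⟨t,e⟩⟩⟩.
[[tifn [drave zib]] gex] — [tifn [drave zib]] of type ⟨⟨e,s⟩,⟨t,⟨t,e⟩⟩⟩ combines with gex of type ⟨e,s⟩: type ⟨t,⟨t,e⟩⟩.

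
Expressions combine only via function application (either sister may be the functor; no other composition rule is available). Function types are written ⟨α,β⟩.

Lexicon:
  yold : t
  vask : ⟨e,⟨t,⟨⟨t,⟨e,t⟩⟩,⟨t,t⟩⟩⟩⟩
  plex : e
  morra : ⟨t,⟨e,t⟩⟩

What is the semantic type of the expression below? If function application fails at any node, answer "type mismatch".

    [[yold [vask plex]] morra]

⟨t,t⟩

[vask plex]: ⟨e,⟨t,⟨⟨t,⟨e,t⟩⟩,⟨t,t⟩⟩⟩⟩ applied to e yields ⟨t,⟨⟨t,⟨e,t⟩⟩,⟨t,t⟩⟩⟩.
[yold [vask plex]]: ⟨t,⟨⟨t,⟨e,t⟩⟩,⟨t,t⟩⟩⟩ applied to t yields ⟨⟨t,⟨e,t⟩⟩,⟨t,t⟩⟩.
[[yold [vask plex]] morra]: ⟨⟨t,⟨e,t⟩⟩,⟨t,t⟩⟩ applied to ⟨t,⟨e,t⟩⟩ yields ⟨t,t⟩.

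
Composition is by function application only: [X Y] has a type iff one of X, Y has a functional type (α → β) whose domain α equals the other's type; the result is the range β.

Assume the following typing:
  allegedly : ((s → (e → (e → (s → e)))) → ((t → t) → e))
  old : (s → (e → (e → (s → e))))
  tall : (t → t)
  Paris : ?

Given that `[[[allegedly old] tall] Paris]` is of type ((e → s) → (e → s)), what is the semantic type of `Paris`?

(e → ((e → s) → (e → s)))

[[[allegedly old] tall] Paris] is required to be ((e → s) → (e → s)). [[allegedly old] tall] : e cannot yield ((e → s) → (e → s)) as functor, so Paris : (e → ((e → s) → (e → s))).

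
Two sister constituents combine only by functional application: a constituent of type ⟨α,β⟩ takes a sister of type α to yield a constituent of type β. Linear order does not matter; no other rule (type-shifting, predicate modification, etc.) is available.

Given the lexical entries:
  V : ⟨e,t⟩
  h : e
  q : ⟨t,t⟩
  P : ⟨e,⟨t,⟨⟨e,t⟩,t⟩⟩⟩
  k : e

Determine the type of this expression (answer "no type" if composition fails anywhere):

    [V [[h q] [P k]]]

no type

[h q]: e with ⟨t,t⟩ — neither is a function whose domain matches the other; composition fails here.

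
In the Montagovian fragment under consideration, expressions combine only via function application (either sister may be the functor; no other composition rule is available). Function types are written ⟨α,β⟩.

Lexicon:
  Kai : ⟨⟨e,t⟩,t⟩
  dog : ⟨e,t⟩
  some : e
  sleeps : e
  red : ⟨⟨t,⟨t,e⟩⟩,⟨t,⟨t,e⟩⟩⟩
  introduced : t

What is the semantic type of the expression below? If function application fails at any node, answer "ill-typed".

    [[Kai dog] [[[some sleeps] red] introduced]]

ill-typed

[Kai dog]: functor Kai : ⟨⟨e,t⟩,t⟩, argument dog : ⟨e,t⟩; result t.
[some sleeps]: e with e — neither is a function whose domain matches the other; composition fails here.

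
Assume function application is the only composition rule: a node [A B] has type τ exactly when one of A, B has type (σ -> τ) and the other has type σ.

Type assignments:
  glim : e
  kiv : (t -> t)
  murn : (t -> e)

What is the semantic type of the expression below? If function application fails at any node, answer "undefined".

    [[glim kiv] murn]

undefined

[glim kiv]: e and (t -> t) cannot combine by function application — type clash.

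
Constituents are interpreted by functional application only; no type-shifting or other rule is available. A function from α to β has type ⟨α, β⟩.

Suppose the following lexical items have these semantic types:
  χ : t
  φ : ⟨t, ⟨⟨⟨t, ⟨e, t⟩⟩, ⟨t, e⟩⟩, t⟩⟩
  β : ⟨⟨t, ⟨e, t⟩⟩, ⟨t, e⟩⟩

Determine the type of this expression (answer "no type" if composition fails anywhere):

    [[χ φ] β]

[χ φ]: functor φ : ⟨t, ⟨⟨⟨t, ⟨e, t⟩⟩, ⟨t, e⟩⟩, t⟩⟩, argument χ : t; result ⟨⟨⟨t, ⟨e, t⟩⟩, ⟨t, e⟩⟩, t⟩.
[[χ φ] β]: functor [χ φ] : ⟨⟨⟨t, ⟨e, t⟩⟩, ⟨t, e⟩⟩, t⟩, argument β : ⟨⟨t, ⟨e, t⟩⟩, ⟨t, e⟩⟩; result t.

t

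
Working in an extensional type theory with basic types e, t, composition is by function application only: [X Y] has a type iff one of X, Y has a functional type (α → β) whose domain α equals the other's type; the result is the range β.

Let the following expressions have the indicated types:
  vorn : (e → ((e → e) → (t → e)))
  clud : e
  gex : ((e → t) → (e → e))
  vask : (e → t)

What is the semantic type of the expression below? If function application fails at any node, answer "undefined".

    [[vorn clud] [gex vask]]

At [vorn clud], vorn : (e → ((e → e) → (t → e))) takes clud : e, giving ((e → e) → (t → e)).
At [gex vask], gex : ((e → t) → (e → e)) takes vask : (e → t), giving (e → e).
At [[vorn clud] [gex vask]], [vorn clud] : ((e → e) → (t → e)) takes [gex vask] : (e → e), giving (t → e).

(t → e)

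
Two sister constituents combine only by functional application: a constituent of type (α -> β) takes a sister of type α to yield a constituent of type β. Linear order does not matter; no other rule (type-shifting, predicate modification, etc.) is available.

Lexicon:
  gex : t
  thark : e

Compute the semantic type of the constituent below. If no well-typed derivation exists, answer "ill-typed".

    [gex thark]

ill-typed

[gex thark]: t and e cannot combine by function application — type clash.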